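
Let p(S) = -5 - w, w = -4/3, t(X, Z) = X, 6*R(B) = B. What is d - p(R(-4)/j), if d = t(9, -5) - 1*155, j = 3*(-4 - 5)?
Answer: -427/3 ≈ -142.33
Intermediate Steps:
R(B) = B/6
w = -4/3 (w = -4*⅓ = -4/3 ≈ -1.3333)
j = -27 (j = 3*(-9) = -27)
d = -146 (d = 9 - 1*155 = 9 - 155 = -146)
p(S) = -11/3 (p(S) = -5 - 1*(-4/3) = -5 + 4/3 = -11/3)
d - p(R(-4)/j) = -146 - 1*(-11/3) = -146 + 11/3 = -427/3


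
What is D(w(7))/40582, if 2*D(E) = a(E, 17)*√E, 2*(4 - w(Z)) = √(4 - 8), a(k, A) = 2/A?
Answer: √(4 - I)/689894 ≈ 2.9212e-6 - 3.5962e-7*I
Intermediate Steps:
w(Z) = 4 - I (w(Z) = 4 - √(4 - 8)/2 = 4 - I)
D(E) = √E/17 (D(E) = ((2/17)*√E)/2 = ((2*(1/17))*√E)/2 = (2*√E/17)/2 = √E/17)
D(w(7))/40582 = (√(4 - I)/17)/40582 = (√(4 - I)/17)*(1/40582) = √(4 - I)/689894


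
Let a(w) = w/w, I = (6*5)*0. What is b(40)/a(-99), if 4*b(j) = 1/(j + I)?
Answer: 1/160 ≈ 0.0062500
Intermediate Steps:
I = 0 (I = 30*0 = 0)
b(j) = 1/(4*j) (b(j) = 1/(4*(j + 0)) = 1/(4*j))
a(w) = 1
b(40)/a(-99) = ((¼)/40)/1 = ((¼)*(1/40))*1 = (1/160)*1 = 1/160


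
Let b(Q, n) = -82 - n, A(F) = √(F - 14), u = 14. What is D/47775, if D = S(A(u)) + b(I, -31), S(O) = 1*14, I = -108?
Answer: -37/47775 ≈ -0.00077446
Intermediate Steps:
A(F) = √(-14 + F)
S(O) = 14
D = -37 (D = 14 + (-82 - 1*(-31)) = 14 + (-82 + 31) = 14 - 51 = -37)
D/47775 = -37/47775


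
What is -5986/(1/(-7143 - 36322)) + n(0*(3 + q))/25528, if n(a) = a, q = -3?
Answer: 260181490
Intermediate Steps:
-5986/(1/(-7143 - 36322)) + n(0*(3 + q))/25528 = -5986/(1/(-7143 - 36322)) + (0*(3 - 3))/25528 = -5986/(1/(-43465)) + (0*0)*(1/25528) = -5986/(-1/43465) + 0*(1/25528) = -5986*(-43465) + 0 = 260181490 + 0 = 260181490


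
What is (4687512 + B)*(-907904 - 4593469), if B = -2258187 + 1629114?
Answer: -22326986736747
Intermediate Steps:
B = -629073
(4687512 + B)*(-907904 - 4593469) = (4687512 - 629073)*(-907904 - 4593469) = 4058439*(-5501373) = -22326986736747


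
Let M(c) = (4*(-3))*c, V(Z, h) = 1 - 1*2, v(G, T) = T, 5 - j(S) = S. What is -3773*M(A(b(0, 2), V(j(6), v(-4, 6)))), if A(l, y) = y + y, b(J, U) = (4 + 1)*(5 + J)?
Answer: -90552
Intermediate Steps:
j(S) = 5 - S
b(J, U) = 25 + 5*J (b(J, U) = 5*(5 + J) = 25 + 5*J)
V(Z, h) = -1 (V(Z, h) = 1 - 2 = -1)
A(l, y) = 2*y
M(c) = -12*c
-3773*M(A(b(0, 2), V(j(6), v(-4, 6)))) = -(-45276)*2*(-1) = -(-45276)*(-2) = -3773*24 = -90552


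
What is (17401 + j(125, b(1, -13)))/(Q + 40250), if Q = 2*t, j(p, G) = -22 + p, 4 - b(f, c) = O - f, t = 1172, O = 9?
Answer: 8752/21297 ≈ 0.41095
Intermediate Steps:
b(f, c) = -5 + f (b(f, c) = 4 - (9 - f) = 4 + (-9 + f) = -5 + f)
Q = 2344 (Q = 2*1172 = 2344)
(17401 + j(125, b(1, -13)))/(Q + 40250) = (17401 + (-22 + 125))/(2344 + 40250) = (17401 + 103)/42594 = 17504*(1/42594) = 8752/21297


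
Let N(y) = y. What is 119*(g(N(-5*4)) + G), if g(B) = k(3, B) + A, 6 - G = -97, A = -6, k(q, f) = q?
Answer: 11900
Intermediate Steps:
G = 103 (G = 6 - 1*(-97) = 6 + 97 = 103)
g(B) = -3 (g(B) = 3 - 6 = -3)
119*(g(N(-5*4)) + G) = 119*(-3 + 103) = 119*100 = 11900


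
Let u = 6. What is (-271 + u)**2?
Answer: 70225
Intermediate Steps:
(-271 + u)**2 = (-271 + 6)**2 = (-265)**2 = 70225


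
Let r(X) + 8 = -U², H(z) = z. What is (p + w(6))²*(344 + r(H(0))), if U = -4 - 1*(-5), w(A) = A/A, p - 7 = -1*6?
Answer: 1340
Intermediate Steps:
p = 1 (p = 7 - 1*6 = 7 - 6 = 1)
w(A) = 1
U = 1 (U = -4 + 5 = 1)
r(X) = -9 (r(X) = -8 - 1*1² = -8 - 1*1 = -8 - 1 = -9)
(p + w(6))²*(344 + r(H(0))) = (1 + 1)²*(344 - 9) = 2²*335 = 4*335 = 1340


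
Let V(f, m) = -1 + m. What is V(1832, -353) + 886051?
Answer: 885697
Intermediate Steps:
V(1832, -353) + 886051 = (-1 - 353) + 886051 = -354 + 886051 = 885697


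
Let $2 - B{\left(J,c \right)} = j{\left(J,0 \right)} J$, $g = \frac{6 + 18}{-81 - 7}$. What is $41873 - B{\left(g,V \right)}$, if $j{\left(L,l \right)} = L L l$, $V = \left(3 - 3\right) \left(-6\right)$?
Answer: $41871$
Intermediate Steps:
$V = 0$ ($V = 0 \left(-6\right) = 0$)
$j{\left(L,l \right)} = l L^{2}$ ($j{\left(L,l \right)} = L^{2} l = l L^{2}$)
$g = - \frac{3}{11}$ ($g = \frac{24}{-88} = 24 \left(- \frac{1}{88}\right) = - \frac{3}{11} \approx -0.27273$)
$B{\left(J,c \right)} = 2$ ($B{\left(J,c \right)} = 2 - 0 J^{2} J = 2 - 0 J = 2 - 0 = 2 + 0 = 2$)
$41873 - B{\left(g,V \right)} = 41873 - 2 = 41871$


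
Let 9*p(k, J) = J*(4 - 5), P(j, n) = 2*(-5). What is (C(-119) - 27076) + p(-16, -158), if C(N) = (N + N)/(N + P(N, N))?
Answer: -10470904/387 ≈ -27057.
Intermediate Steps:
P(j, n) = -10
p(k, J) = -J/9 (p(k, J) = (J*(4 - 5))/9 = (J*(-1))/9 = (-J)/9 = -J/9)
C(N) = 2*N/(-10 + N) (C(N) = (N + N)/(N - 10) = (2*N)/(-10 + N) = 2*N/(-10 + N))
(C(-119) - 27076) + p(-16, -158) = (2*(-119)/(-10 - 119) - 27076) - ⅑*(-158) = (2*(-119)/(-129) - 27076) + 158/9 = (2*(-119)*(-1/129) - 27076) + 158/9 = (238/129 - 27076) + 158/9 = -3492566/129 + 158/9 = -10470904/387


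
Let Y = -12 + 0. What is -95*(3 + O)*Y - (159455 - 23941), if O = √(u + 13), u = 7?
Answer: -132094 + 2280*√5 ≈ -1.2700e+5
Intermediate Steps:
Y = -12
O = 2*√5 (O = √(7 + 13) = √20 = 2*√5 ≈ 4.4721)
-95*(3 + O)*Y - (159455 - 23941) = -95*(3 + 2*√5)*(-12) - (159455 - 23941) = -95*(-36 - 24*√5) - 1*135514 = (3420 + 2280*√5) - 135514 = -132094 + 2280*√5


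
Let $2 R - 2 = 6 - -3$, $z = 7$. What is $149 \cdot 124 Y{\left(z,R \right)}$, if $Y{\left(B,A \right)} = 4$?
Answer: $73904$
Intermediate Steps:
$R = \frac{11}{2}$ ($R = 1 + \frac{6 - -3}{2} = 1 + \frac{6 + 3}{2} = 1 + \frac{1}{2} \cdot 9 = 1 + \frac{9}{2} = \frac{11}{2} \approx 5.5$)
$149 \cdot 124 Y{\left(z,R \right)} = 149 \cdot 124 \cdot 4 = 18476 \cdot 4 = 73904$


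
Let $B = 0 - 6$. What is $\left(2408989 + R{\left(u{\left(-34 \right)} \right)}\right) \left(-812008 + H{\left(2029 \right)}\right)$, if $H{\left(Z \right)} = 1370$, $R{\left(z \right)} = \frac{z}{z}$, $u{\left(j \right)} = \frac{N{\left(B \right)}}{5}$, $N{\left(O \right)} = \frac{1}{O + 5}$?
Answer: $-1952818835620$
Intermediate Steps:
$B = -6$ ($B = 0 - 6 = -6$)
$N{\left(O \right)} = \frac{1}{5 + O}$
$u{\left(j \right)} = - \frac{1}{5}$ ($u{\left(j \right)} = \frac{1}{\left(5 - 6\right) 5} = \frac{1}{-1} \cdot \frac{1}{5} = \left(-1\right) \frac{1}{5} = - \frac{1}{5}$)
$R{\left(z \right)} = 1$
$\left(2408989 + R{\left(u{\left(-34 \right)} \right)}\right) \left(-812008 + H{\left(2029 \right)}\right) = \left(2408989 + 1\right) \left(-812008 + 1370\right) = 2408990 \left(-810638\right) = -1952818835620$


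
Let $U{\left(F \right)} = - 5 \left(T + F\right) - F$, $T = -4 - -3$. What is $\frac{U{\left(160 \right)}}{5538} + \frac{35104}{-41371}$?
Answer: $- \frac{233915257}{229112598} \approx -1.021$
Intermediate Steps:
$T = -1$ ($T = -4 + 3 = -1$)
$U{\left(F \right)} = 5 - 6 F$ ($U{\left(F \right)} = - 5 \left(-1 + F\right) - F = \left(5 - 5 F\right) - F = 5 - 6 F$)
$\frac{U{\left(160 \right)}}{5538} + \frac{35104}{-41371} = \frac{5 - 960}{5538} + \frac{35104}{-41371} = \left(5 - 960\right) \frac{1}{5538} + 35104 \left(- \frac{1}{41371}\right) = \left(-955\right) \frac{1}{5538} - \frac{35104}{41371} = - \frac{955}{5538} - \frac{35104}{41371} = - \frac{233915257}{229112598}$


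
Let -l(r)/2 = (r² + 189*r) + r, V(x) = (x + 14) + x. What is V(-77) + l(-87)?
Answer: 17782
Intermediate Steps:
V(x) = 14 + 2*x (V(x) = (14 + x) + x = 14 + 2*x)
l(r) = -380*r - 2*r² (l(r) = -2*((r² + 189*r) + r) = -2*(r² + 190*r) = -380*r - 2*r²)
V(-77) + l(-87) = (14 + 2*(-77)) - 2*(-87)*(190 - 87) = (14 - 154) - 2*(-87)*103 = -140 + 17922 = 17782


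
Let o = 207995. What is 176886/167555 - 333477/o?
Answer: -123124743/224842595 ≈ -0.54760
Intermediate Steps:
176886/167555 - 333477/o = 176886/167555 - 333477/207995 = 176886*(1/167555) - 333477*1/207995 = 5706/5405 - 333477/207995 = -123124743/224842595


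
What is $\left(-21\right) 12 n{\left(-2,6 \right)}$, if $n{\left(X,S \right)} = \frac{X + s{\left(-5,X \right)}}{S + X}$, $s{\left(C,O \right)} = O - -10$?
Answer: $-378$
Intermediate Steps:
$s{\left(C,O \right)} = 10 + O$ ($s{\left(C,O \right)} = O + 10 = 10 + O$)
$n{\left(X,S \right)} = \frac{10 + 2 X}{S + X}$ ($n{\left(X,S \right)} = \frac{X + \left(10 + X\right)}{S + X} = \frac{10 + 2 X}{S + X}$)
$\left(-21\right) 12 n{\left(-2,6 \right)} = \left(-21\right) 12 \frac{2 \left(5 - 2\right)}{6 - 2} = - 252 \cdot 2 \cdot \frac{1}{4} \cdot 3 = \left(-252\right) \frac{3}{2} = -378$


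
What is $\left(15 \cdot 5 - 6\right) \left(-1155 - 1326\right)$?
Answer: $-171189$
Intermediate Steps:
$\left(15 \cdot 5 - 6\right) \left(-1155 - 1326\right) = \left(75 - 6\right) \left(-2481\right) = 69 \left(-2481\right) = -171189$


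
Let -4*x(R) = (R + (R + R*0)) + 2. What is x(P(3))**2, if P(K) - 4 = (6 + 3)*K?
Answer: 256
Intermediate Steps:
P(K) = 4 + 9*K (P(K) = 4 + (6 + 3)*K = 4 + 9*K)
x(R) = -1/2 - R/2 (x(R) = -((R + (R + R*0)) + 2)/4 = -((R + (R + 0)) + 2)/4 = -((R + R) + 2)/4 = -(2*R + 2)/4 = -(2 + 2*R)/4 = -1/2 - R/2)
x(P(3))**2 = (-1/2 - (4 + 9*3)/2)**2 = (-1/2 - (4 + 27)/2)**2 = (-1/2 - 1/2*31)**2 = (-1/2 - 31/2)**2 = (-16)**2 = 256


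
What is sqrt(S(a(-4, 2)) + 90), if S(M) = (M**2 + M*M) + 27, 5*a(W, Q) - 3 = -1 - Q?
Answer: 3*sqrt(13) ≈ 10.817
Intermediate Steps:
a(W, Q) = 2/5 - Q/5 (a(W, Q) = 3/5 + (-1 - Q)/5 = 3/5 + (-1/5 - Q/5) = 2/5 - Q/5)
S(M) = 27 + 2*M**2 (S(M) = (M**2 + M**2) + 27 = 2*M**2 + 27 = 27 + 2*M**2)
sqrt(S(a(-4, 2)) + 90) = sqrt((27 + 2*(2/5 - 1/5*2)**2) + 90) = sqrt((27 + 2*(2/5 - 2/5)**2) + 90) = sqrt((27 + 2*0**2) + 90) = sqrt((27 + 2*0) + 90) = sqrt((27 + 0) + 90) = sqrt(27 + 90) = sqrt(117) = 3*sqrt(13)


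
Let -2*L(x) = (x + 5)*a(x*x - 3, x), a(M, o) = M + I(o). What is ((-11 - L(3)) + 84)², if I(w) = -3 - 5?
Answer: 4225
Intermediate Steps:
I(w) = -8
a(M, o) = -8 + M (a(M, o) = M - 8 = -8 + M)
L(x) = -(-11 + x²)*(5 + x)/2 (L(x) = -(x + 5)*(-8 + (x*x - 3))/2 = -(5 + x)*(-8 + (x² - 3))/2 = -(5 + x)*(-8 + (-3 + x²))/2 = -(5 + x)*(-11 + x²)/2 = -(-11 + x²)*(5 + x)/2)
((-11 - L(3)) + 84)² = ((-11 - (-1)*(-11 + 3²)*(5 + 3)/2) + 84)² = ((-11 - (-1)*(-11 + 9)*8/2) + 84)² = ((-11 - (-1)*(-2)*8/2) + 84)² = ((-11 - 1*8) + 84)² = ((-11 - 8) + 84)² = (-19 + 84)² = 65² = 4225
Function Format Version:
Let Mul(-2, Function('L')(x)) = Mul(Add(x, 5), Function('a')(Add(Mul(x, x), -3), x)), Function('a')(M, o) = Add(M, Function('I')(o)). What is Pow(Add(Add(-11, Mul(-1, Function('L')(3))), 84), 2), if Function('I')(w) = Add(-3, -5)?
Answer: 4225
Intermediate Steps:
Function('I')(w) = -8
Function('a')(M, o) = Add(-8, M) (Function('a')(M, o) = Add(M, -8) = Add(-8, M))
Function('L')(x) = Mul(Rational(-1, 2), Add(-11, Pow(x, 2)), Add(5, x)) (Function('L')(x) = Mul(Rational(-1, 2), Mul(Add(x, 5), Add(-8, Add(Mul(x, x), -3)))) = Mul(Rational(-1, 2), Mul(Add(5, x), Add(-8, Add(Pow(x, 2), -3)))) = Mul(Rational(-1, 2), Mul(Add(5, x), Add(-8, Add(-3, Pow(x, 2))))) = Mul(Rational(-1, 2), Mul(Add(5, x), Add(-11, Pow(x, 2)))) = Mul(Rational(-1, 2), Mul(Add(-11, Pow(x, 2)), Add(5, x))) = Mul(Rational(-1, 2), Add(-11, Pow(x, 2)), Add(5, x)))
Pow(Add(Add(-11, Mul(-1, Function('L')(3))), 84), 2) = Pow(Add(Add(-11, Mul(-1, Mul(Rational(-1, 2), Add(-11, Pow(3, 2)), Add(5, 3)))), 84), 2) = Pow(Add(Add(-11, Mul(-1, Mul(Rational(-1, 2), Add(-11, 9), 8))), 84), 2) = Pow(Add(Add(-11, Mul(-1, Mul(Rational(-1, 2), -2, 8))), 84), 2) = Pow(Add(Add(-11, Mul(-1, 8)), 84), 2) = Pow(Add(Add(-11, -8), 84), 2) = Pow(Add(-19, 84), 2) = Pow(65, 2) = 4225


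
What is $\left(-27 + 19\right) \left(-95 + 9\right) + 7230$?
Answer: $7918$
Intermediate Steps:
$\left(-27 + 19\right) \left(-95 + 9\right) + 7230 = \left(-8\right) \left(-86\right) + 7230 = 688 + 7230 = 7918$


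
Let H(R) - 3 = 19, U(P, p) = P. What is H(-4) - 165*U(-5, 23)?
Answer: 847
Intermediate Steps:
H(R) = 22 (H(R) = 3 + 19 = 22)
H(-4) - 165*U(-5, 23) = 22 - 165*(-5) = 22 + 825 = 847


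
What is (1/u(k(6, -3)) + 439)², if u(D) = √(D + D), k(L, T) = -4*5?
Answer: (8780 - I*√10)²/400 ≈ 1.9272e+5 - 138.82*I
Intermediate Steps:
k(L, T) = -20
u(D) = √2*√D (u(D) = √(2*D) = √2*√D)
(1/u(k(6, -3)) + 439)² = (1/(√2*√(-20)) + 439)² = (1/(√2*(2*I*√5)) + 439)² = (1/(2*I*√10) + 439)² = (-I*√10/20 + 439)² = (439 - I*√10/20)²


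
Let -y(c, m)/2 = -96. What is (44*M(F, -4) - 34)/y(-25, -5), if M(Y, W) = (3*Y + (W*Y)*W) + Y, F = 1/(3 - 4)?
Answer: -457/96 ≈ -4.7604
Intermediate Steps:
y(c, m) = 192 (y(c, m) = -2*(-96) = 192)
F = -1 (F = 1/(-1) = -1)
M(Y, W) = 4*Y + Y*W² (M(Y, W) = (3*Y + Y*W²) + Y = 4*Y + Y*W²)
(44*M(F, -4) - 34)/y(-25, -5) = (44*(-(4 + (-4)²)) - 34)/192 = (44*(-(4 + 16)) - 34)*(1/192) = (44*(-1*20) - 34)*(1/192) = (44*(-20) - 34)*(1/192) = (-880 - 34)*(1/192) = -914*1/192 = -457/96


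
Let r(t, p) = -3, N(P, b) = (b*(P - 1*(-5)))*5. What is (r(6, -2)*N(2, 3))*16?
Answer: -5040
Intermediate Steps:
N(P, b) = 5*b*(5 + P) (N(P, b) = (b*(P + 5))*5 = (b*(5 + P))*5 = 5*b*(5 + P))
(r(6, -2)*N(2, 3))*16 = -15*3*(5 + 2)*16 = -15*3*7*16 = -3*105*16 = -315*16 = -5040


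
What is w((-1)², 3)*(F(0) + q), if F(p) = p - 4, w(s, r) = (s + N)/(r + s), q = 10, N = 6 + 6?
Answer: 39/2 ≈ 19.500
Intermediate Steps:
N = 12
w(s, r) = (12 + s)/(r + s) (w(s, r) = (s + 12)/(r + s) = (12 + s)/(r + s))
F(p) = -4 + p
w((-1)², 3)*(F(0) + q) = ((12 + (-1)²)/(3 + (-1)²))*((-4 + 0) + 10) = ((12 + 1)/(3 + 1))*(-4 + 10) = (13/4)*6 = 39/2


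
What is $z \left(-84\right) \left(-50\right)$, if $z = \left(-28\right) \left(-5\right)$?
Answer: $588000$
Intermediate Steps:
$z = 140$
$z \left(-84\right) \left(-50\right) = 140 \left(-84\right) \left(-50\right) = \left(-11760\right) \left(-50\right) = 588000$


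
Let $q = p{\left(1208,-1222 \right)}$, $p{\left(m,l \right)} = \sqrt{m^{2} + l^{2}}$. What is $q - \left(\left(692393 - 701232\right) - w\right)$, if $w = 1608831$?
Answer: $1617670 + 2 \sqrt{738137} \approx 1.6194 \cdot 10^{6}$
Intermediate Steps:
$p{\left(m,l \right)} = \sqrt{l^{2} + m^{2}}$
$q = 2 \sqrt{738137}$ ($q = \sqrt{\left(-1222\right)^{2} + 1208^{2}} = \sqrt{1493284 + 1459264} = \sqrt{2952548} = 2 \sqrt{738137} \approx 1718.3$)
$q - \left(\left(692393 - 701232\right) - w\right) = 2 \sqrt{738137} - \left(\left(692393 - 701232\right) - 1608831\right) = 2 \sqrt{738137} - \left(-8839 - 1608831\right) = 2 \sqrt{738137} - -1617670 = 2 \sqrt{738137} + 1617670 = 1617670 + 2 \sqrt{738137}$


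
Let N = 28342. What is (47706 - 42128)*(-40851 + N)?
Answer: -69775202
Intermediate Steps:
(47706 - 42128)*(-40851 + N) = (47706 - 42128)*(-40851 + 28342) = 5578*(-12509) = -69775202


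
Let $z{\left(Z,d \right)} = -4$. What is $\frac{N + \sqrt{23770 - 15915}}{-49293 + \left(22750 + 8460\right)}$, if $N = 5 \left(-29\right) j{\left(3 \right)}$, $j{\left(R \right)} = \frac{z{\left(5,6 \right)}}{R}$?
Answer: $- \frac{580}{54249} - \frac{\sqrt{7855}}{18083} \approx -0.015593$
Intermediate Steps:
$j{\left(R \right)} = - \frac{4}{R}$
$N = \frac{580}{3}$ ($N = 5 \left(-29\right) \left(- \frac{4}{3}\right) = - 145 \left(\left(-4\right) \frac{1}{3}\right) = \left(-145\right) \left(- \frac{4}{3}\right) = \frac{580}{3} \approx 193.33$)
$\frac{N + \sqrt{23770 - 15915}}{-49293 + \left(22750 + 8460\right)} = \frac{\frac{580}{3} + \sqrt{23770 - 15915}}{-49293 + \left(22750 + 8460\right)} = \frac{\frac{580}{3} + \sqrt{7855}}{-49293 + 31210} = \frac{\frac{580}{3} + \sqrt{7855}}{-18083} = \left(\frac{580}{3} + \sqrt{7855}\right) \left(- \frac{1}{18083}\right) = - \frac{580}{54249} - \frac{\sqrt{7855}}{18083}$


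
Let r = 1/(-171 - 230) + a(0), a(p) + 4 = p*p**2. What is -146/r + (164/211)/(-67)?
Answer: 827401582/22689885 ≈ 36.466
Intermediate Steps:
a(p) = -4 + p**3 (a(p) = -4 + p*p**2 = -4 + p**3)
r = -1605/401 (r = 1/(-171 - 230) + (-4 + 0**3) = 1/(-401) + (-4 + 0) = -1/401 - 4 = -1605/401 ≈ -4.0025)
-146/r + (164/211)/(-67) = -146/(-1605/401) + (164/211)/(-67) = -146*(-401/1605) + (164*(1/211))*(-1/67) = 58546/1605 + (164/211)*(-1/67) = 58546/1605 - 164/14137 = 827401582/22689885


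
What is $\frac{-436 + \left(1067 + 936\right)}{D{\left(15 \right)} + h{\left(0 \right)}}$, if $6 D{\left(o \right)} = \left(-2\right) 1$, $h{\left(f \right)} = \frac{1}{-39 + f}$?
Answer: $- \frac{61113}{14} \approx -4365.2$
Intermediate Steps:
$D{\left(o \right)} = - \frac{1}{3}$ ($D{\left(o \right)} = \frac{\left(-2\right) 1}{6} = \frac{1}{6} \left(-2\right) = - \frac{1}{3}$)
$\frac{-436 + \left(1067 + 936\right)}{D{\left(15 \right)} + h{\left(0 \right)}} = \frac{-436 + \left(1067 + 936\right)}{- \frac{1}{3} + \frac{1}{-39 + 0}} = \frac{-436 + 2003}{- \frac{1}{3} + \frac{1}{-39}} = \frac{1567}{- \frac{1}{3} - \frac{1}{39}} = \frac{1567}{- \frac{14}{39}} = 1567 \left(- \frac{39}{14}\right) = - \frac{61113}{14}$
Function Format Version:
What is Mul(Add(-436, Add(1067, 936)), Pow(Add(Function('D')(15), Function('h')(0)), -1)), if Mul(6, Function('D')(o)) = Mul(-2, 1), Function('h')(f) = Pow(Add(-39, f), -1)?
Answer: Rational(-61113, 14) ≈ -4365.2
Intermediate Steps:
Function('D')(o) = Rational(-1, 3) (Function('D')(o) = Mul(Rational(1, 6), Mul(-2, 1)) = Mul(Rational(1, 6), -2) = Rational(-1, 3))
Mul(Add(-436, Add(1067, 936)), Pow(Add(Function('D')(15), Function('h')(0)), -1)) = Mul(Add(-436, Add(1067, 936)), Pow(Add(Rational(-1, 3), Pow(Add(-39, 0), -1)), -1)) = Mul(Add(-436, 2003), Pow(Add(Rational(-1, 3), Pow(-39, -1)), -1)) = Mul(1567, Pow(Add(Rational(-1, 3), Rational(-1, 39)), -1)) = Mul(1567, Pow(Rational(-14, 39), -1)) = Mul(1567, Rational(-39, 14)) = Rational(-61113, 14)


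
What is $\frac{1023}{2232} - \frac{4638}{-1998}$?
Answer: $\frac{7405}{2664} \approx 2.7797$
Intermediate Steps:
$\frac{1023}{2232} - \frac{4638}{-1998} = 1023 \cdot \frac{1}{2232} - - \frac{773}{333} = \frac{11}{24} + \frac{773}{333} = \frac{7405}{2664}$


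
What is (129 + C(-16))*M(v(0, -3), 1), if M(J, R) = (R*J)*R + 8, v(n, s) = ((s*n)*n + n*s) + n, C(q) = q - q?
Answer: 1032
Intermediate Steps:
C(q) = 0
v(n, s) = n + n*s + s*n² (v(n, s) = ((n*s)*n + n*s) + n = (s*n² + n*s) + n = (n*s + s*n²) + n = n + n*s + s*n²)
M(J, R) = 8 + J*R² (M(J, R) = (J*R)*R + 8 = J*R² + 8 = 8 + J*R²)
(129 + C(-16))*M(v(0, -3), 1) = (129 + 0)*(8 + (0*(1 - 3 + 0*(-3)))*1²) = 129*(8 + (0*(1 - 3 + 0))*1) = 129*(8 + (0*(-2))*1) = 129*(8 + 0*1) = 129*(8 + 0) = 129*8 = 1032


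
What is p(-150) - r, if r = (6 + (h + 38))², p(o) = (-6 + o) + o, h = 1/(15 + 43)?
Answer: -7547193/3364 ≈ -2243.5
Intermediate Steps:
h = 1/58 ≈ 0.017241
p(o) = -6 + 2*o
r = 6517809/3364 (r = (6 + (1/58 + 38))² = (6 + 2205/58)² = (2553/58)² = 6517809/3364 ≈ 1937.5)
p(-150) - r = (-6 + 2*(-150)) - 1*6517809/3364 = (-6 - 300) - 6517809/3364 = -306 - 6517809/3364 = -7547193/3364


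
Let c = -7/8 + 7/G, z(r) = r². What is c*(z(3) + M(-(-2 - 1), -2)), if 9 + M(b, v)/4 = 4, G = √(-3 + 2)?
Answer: 77/8 + 77*I ≈ 9.625 + 77.0*I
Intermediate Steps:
G = I (G = √(-1) = I ≈ 1.0*I)
M(b, v) = -20 (M(b, v) = -36 + 4*4 = -36 + 16 = -20)
c = -7/8 - 7*I (c = -7/8 + 7/I = -7*⅛ + 7*(-I) = -7/8 - 7*I ≈ -0.875 - 7.0*I)
c*(z(3) + M(-(-2 - 1), -2)) = (-7/8 - 7*I)*(3² - 20) = (-7/8 - 7*I)*(9 - 20) = (-7/8 - 7*I)*(-11) = 77/8 + 77*I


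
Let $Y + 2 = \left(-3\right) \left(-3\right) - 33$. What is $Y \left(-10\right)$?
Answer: $260$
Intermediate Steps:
$Y = -26$ ($Y = -2 - 24 = -26$)
$Y \left(-10\right) = \left(-26\right) \left(-10\right) = 260$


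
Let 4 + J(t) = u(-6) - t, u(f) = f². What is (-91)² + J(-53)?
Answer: 8366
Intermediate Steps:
J(t) = 32 - t (J(t) = -4 + ((-6)² - t) = -4 + (36 - t) = 32 - t)
(-91)² + J(-53) = (-91)² + (32 - 1*(-53)) = 8281 + (32 + 53) = 8281 + 85 = 8366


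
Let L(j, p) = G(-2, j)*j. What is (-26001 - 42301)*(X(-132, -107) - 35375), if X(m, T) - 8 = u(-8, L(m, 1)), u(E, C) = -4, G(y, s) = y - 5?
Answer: 2415910042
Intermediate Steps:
G(y, s) = -5 + y
L(j, p) = -7*j (L(j, p) = (-5 - 2)*j = -7*j)
X(m, T) = 4 (X(m, T) = 8 - 4 = 4)
(-26001 - 42301)*(X(-132, -107) - 35375) = (-26001 - 42301)*(4 - 35375) = -68302*(-35371) = 2415910042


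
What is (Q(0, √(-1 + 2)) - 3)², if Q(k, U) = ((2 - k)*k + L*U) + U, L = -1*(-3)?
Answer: 1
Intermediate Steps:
L = 3
Q(k, U) = 4*U + k*(2 - k) (Q(k, U) = ((2 - k)*k + 3*U) + U = (k*(2 - k) + 3*U) + U = (3*U + k*(2 - k)) + U = 4*U + k*(2 - k))
(Q(0, √(-1 + 2)) - 3)² = ((-1*0² + 2*0 + 4*√(-1 + 2)) - 3)² = ((-1*0 + 0 + 4*√1) - 3)² = ((0 + 0 + 4*1) - 3)² = ((0 + 0 + 4) - 3)² = (4 - 3)² = 1² = 1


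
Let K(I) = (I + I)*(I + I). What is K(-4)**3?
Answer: 262144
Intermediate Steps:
K(I) = 4*I**2 (K(I) = (2*I)*(2*I) = 4*I**2)
K(-4)**3 = (4*(-4)**2)**3 = (4*16)**3 = 64**3 = 262144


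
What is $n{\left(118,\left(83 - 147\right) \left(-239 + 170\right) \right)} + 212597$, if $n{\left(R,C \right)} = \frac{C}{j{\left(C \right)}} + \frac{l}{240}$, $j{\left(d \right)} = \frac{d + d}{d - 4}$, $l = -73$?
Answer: $\frac{51552647}{240} \approx 2.148 \cdot 10^{5}$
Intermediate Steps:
$j{\left(d \right)} = \frac{2 d}{-4 + d}$
$n{\left(R,C \right)} = - \frac{553}{240} + \frac{C}{2}$ ($n{\left(R,C \right)} = \frac{C}{2 C \frac{1}{-4 + C}} - \frac{73}{240} = C \frac{-4 + C}{2 C} - \frac{73}{240} = \left(-2 + \frac{C}{2}\right) - \frac{73}{240} = - \frac{553}{240} + \frac{C}{2}$)
$n{\left(118,\left(83 - 147\right) \left(-239 + 170\right) \right)} + 212597 = \left(- \frac{553}{240} + \frac{\left(83 - 147\right) \left(-239 + 170\right)}{2}\right) + 212597 = \left(- \frac{553}{240} + \frac{\left(-64\right) \left(-69\right)}{2}\right) + 212597 = \left(- \frac{553}{240} + \frac{1}{2} \cdot 4416\right) + 212597 = \left(- \frac{553}{240} + 2208\right) + 212597 = \frac{529367}{240} + 212597 = \frac{51552647}{240}$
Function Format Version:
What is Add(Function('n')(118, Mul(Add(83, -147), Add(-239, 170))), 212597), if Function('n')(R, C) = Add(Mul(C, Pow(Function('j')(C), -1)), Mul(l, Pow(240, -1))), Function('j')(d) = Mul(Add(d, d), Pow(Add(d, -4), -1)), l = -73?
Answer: Rational(51552647, 240) ≈ 2.1480e+5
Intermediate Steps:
Function('j')(d) = Mul(2, d, Pow(Add(-4, d), -1)) (Function('j')(d) = Mul(Mul(2, d), Pow(Add(-4, d), -1)) = Mul(2, d, Pow(Add(-4, d), -1)))
Function('n')(R, C) = Add(Rational(-553, 240), Mul(Rational(1, 2), C)) (Function('n')(R, C) = Add(Mul(C, Pow(Mul(2, C, Pow(Add(-4, C), -1)), -1)), Mul(-73, Pow(240, -1))) = Add(Mul(C, Mul(Rational(1, 2), Pow(C, -1), Add(-4, C))), Mul(-73, Rational(1, 240))) = Add(Add(-2, Mul(Rational(1, 2), C)), Rational(-73, 240)) = Add(Rational(-553, 240), Mul(Rational(1, 2), C)))
Add(Function('n')(118, Mul(Add(83, -147), Add(-239, 170))), 212597) = Add(Add(Rational(-553, 240), Mul(Rational(1, 2), Mul(Add(83, -147), Add(-239, 170)))), 212597) = Add(Add(Rational(-553, 240), Mul(Rational(1, 2), Mul(-64, -69))), 212597) = Add(Add(Rational(-553, 240), Mul(Rational(1, 2), 4416)), 212597) = Add(Add(Rational(-553, 240), 2208), 212597) = Add(Rational(529367, 240), 212597) = Rational(51552647, 240)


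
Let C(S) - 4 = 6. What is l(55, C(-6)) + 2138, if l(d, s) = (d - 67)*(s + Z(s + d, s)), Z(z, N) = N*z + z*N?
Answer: -13582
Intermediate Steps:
C(S) = 10 (C(S) = 4 + 6 = 10)
Z(z, N) = 2*N*z (Z(z, N) = N*z + N*z = 2*N*z)
l(d, s) = (-67 + d)*(s + 2*s*(d + s)) (l(d, s) = (d - 67)*(s + 2*s*(s + d)) = (-67 + d)*(s + 2*s*(d + s)))
l(55, C(-6)) + 2138 = 10*(-67 - 134*10 - 133*55 + 2*55*(55 + 10)) + 2138 = 10*(-67 - 1340 - 7315 + 2*55*65) + 2138 = 10*(-67 - 1340 - 7315 + 7150) + 2138 = 10*(-1572) + 2138 = -15720 + 2138 = -13582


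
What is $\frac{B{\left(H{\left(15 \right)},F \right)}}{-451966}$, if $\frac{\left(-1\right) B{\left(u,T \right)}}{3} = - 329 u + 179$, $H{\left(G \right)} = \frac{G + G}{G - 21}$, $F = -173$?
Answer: $\frac{2736}{225983} \approx 0.012107$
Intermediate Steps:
$H{\left(G \right)} = \frac{2 G}{-21 + G}$
$B{\left(u,T \right)} = -537 + 987 u$ ($B{\left(u,T \right)} = - 3 \left(- 329 u + 179\right) = - 3 \left(179 - 329 u\right) = -537 + 987 u$)
$\frac{B{\left(H{\left(15 \right)},F \right)}}{-451966} = \frac{-537 + 987 \cdot 2 \cdot 15 \frac{1}{-21 + 15}}{-451966} = \left(-537 + 987 \cdot 2 \cdot 15 \frac{1}{-6}\right) \left(- \frac{1}{451966}\right) = \left(-537 + 987 \cdot 2 \cdot 15 \left(- \frac{1}{6}\right)\right) \left(- \frac{1}{451966}\right) = \left(-537 + 987 \left(-5\right)\right) \left(- \frac{1}{451966}\right) = \left(-537 - 4935\right) \left(- \frac{1}{451966}\right) = \left(-5472\right) \left(- \frac{1}{451966}\right) = \frac{2736}{225983}$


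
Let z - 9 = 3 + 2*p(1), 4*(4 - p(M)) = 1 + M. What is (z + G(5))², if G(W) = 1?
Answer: 400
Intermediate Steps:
p(M) = 15/4 - M/4 (p(M) = 4 - (1 + M)/4 = 4 + (-¼ - M/4) = 15/4 - M/4)
z = 19 (z = 9 + (3 + 2*(15/4 - ¼*1)) = 9 + (3 + 2*(15/4 - ¼)) = 9 + (3 + 2*(7/2)) = 9 + (3 + 7) = 9 + 10 = 19)
(z + G(5))² = (19 + 1)² = 20² = 400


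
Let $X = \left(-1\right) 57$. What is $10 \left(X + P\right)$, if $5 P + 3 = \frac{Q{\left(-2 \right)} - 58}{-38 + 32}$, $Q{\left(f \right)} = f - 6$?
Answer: $-554$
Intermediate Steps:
$X = -57$
$Q{\left(f \right)} = -6 + f$ ($Q{\left(f \right)} = f - 6 = -6 + f$)
$P = \frac{8}{5}$ ($P = - \frac{3}{5} + \frac{\left(\left(-6 - 2\right) - 58\right) \frac{1}{-38 + 32}}{5} = - \frac{3}{5} + \frac{\left(-8 - 58\right) \frac{1}{-6}}{5} = - \frac{3}{5} + \frac{\left(-66\right) \left(- \frac{1}{6}\right)}{5} = - \frac{3}{5} + \frac{1}{5} \cdot 11 = - \frac{3}{5} + \frac{11}{5} = \frac{8}{5} \approx 1.6$)
$10 \left(X + P\right) = 10 \left(-57 + \frac{8}{5}\right) = 10 \left(- \frac{277}{5}\right) = -554$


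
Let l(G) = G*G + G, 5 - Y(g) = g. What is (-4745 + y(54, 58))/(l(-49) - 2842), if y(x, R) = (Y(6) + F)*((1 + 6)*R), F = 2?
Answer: 4339/490 ≈ 8.8551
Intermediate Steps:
Y(g) = 5 - g
l(G) = G + G² (l(G) = G² + G = G + G²)
y(x, R) = 7*R (y(x, R) = ((5 - 1*6) + 2)*((1 + 6)*R) = ((5 - 6) + 2)*(7*R) = (-1 + 2)*(7*R) = 1*(7*R) = 7*R)
(-4745 + y(54, 58))/(l(-49) - 2842) = (-4745 + 7*58)/(-49*(1 - 49) - 2842) = (-4745 + 406)/(-49*(-48) - 2842) = -4339/(2352 - 2842) = -4339/(-490) = -4339*(-1/490) = 4339/490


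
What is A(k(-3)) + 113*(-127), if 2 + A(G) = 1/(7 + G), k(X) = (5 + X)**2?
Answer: -157882/11 ≈ -14353.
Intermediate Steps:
A(G) = -2 + 1/(7 + G)
A(k(-3)) + 113*(-127) = (-13 - 2*(5 - 3)**2)/(7 + (5 - 3)**2) + 113*(-127) = (-13 - 2*2**2)/(7 + 2**2) - 14351 = (-13 - 2*4)/(7 + 4) - 14351 = (-13 - 8)/11 - 14351 = (1/11)*(-21) - 14351 = -21/11 - 14351 = -157882/11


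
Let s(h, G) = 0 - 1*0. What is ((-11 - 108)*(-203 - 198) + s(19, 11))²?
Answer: 2277102961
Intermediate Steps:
s(h, G) = 0 (s(h, G) = 0 + 0 = 0)
((-11 - 108)*(-203 - 198) + s(19, 11))² = ((-11 - 108)*(-203 - 198) + 0)² = (-119*(-401) + 0)² = (47719 + 0)² = 47719² = 2277102961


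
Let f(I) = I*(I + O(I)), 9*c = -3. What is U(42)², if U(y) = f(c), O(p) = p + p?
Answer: ⅑ ≈ 0.11111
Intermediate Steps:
c = -⅓ (c = (⅑)*(-3) = -⅓ ≈ -0.33333)
O(p) = 2*p
f(I) = 3*I² (f(I) = I*(I + 2*I) = I*(3*I) = 3*I²)
U(y) = ⅓ (U(y) = 3*(-⅓)² = 3*(⅑) = ⅓)
U(42)² = (⅓)² = ⅑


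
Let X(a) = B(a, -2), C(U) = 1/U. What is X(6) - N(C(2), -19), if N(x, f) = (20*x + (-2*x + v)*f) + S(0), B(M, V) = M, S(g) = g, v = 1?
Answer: -4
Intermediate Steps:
X(a) = a
N(x, f) = 20*x + f*(1 - 2*x) (N(x, f) = (20*x + (-2*x + 1)*f) + 0 = (20*x + (1 - 2*x)*f) + 0 = (20*x + f*(1 - 2*x)) + 0 = 20*x + f*(1 - 2*x))
X(6) - N(C(2), -19) = 6 - (-19 + 20/2 - 2*(-19)/2) = 6 - (-19 + 20*(1/2) - 2*(-19)*1/2) = 6 - (-19 + 10 + 19) = 6 - 1*10 = 6 - 10 = -4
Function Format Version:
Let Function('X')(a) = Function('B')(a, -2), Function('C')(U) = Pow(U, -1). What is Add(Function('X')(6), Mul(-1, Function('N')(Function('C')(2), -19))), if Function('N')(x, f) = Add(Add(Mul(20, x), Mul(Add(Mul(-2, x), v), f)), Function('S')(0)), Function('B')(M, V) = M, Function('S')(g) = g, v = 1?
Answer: -4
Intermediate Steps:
Function('X')(a) = a
Function('N')(x, f) = Add(Mul(20, x), Mul(f, Add(1, Mul(-2, x)))) (Function('N')(x, f) = Add(Add(Mul(20, x), Mul(Add(Mul(-2, x), 1), f)), 0) = Add(Add(Mul(20, x), Mul(Add(1, Mul(-2, x)), f)), 0) = Add(Add(Mul(20, x), Mul(f, Add(1, Mul(-2, x)))), 0) = Add(Mul(20, x), Mul(f, Add(1, Mul(-2, x)))))
Add(Function('X')(6), Mul(-1, Function('N')(Function('C')(2), -19))) = Add(6, Mul(-1, Add(-19, Mul(20, Pow(2, -1)), Mul(-2, -19, Pow(2, -1))))) = Add(6, Mul(-1, Add(-19, Mul(20, Rational(1, 2)), Mul(-2, -19, Rational(1, 2))))) = Add(6, Mul(-1, Add(-19, 10, 19))) = Add(6, Mul(-1, 10)) = Add(6, -10) = -4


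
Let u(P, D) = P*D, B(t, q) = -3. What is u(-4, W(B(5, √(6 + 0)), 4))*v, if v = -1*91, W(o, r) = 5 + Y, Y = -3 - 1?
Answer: 364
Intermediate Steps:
Y = -4
W(o, r) = 1 (W(o, r) = 5 - 4 = 1)
v = -91
u(P, D) = D*P
u(-4, W(B(5, √(6 + 0)), 4))*v = (1*(-4))*(-91) = -4*(-91) = 364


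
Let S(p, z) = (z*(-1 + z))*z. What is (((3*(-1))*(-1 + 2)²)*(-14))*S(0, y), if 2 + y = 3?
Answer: 0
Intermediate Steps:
y = 1 (y = -2 + 3 = 1)
S(p, z) = z²*(-1 + z)
(((3*(-1))*(-1 + 2)²)*(-14))*S(0, y) = (((3*(-1))*(-1 + 2)²)*(-14))*(1²*(-1 + 1)) = (-3*1²*(-14))*(1*0) = (-3*1*(-14))*0 = -3*(-14)*0 = 42*0 = 0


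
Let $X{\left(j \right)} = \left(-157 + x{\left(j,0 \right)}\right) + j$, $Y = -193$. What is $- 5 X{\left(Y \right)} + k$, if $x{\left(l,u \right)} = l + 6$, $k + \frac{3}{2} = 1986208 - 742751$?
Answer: $\frac{2492281}{2} \approx 1.2461 \cdot 10^{6}$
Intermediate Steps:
$k = \frac{2486911}{2}$ ($k = - \frac{3}{2} + \left(1986208 - 742751\right) = - \frac{3}{2} + 1243457 = \frac{2486911}{2} \approx 1.2435 \cdot 10^{6}$)
$x{\left(l,u \right)} = 6 + l$
$X{\left(j \right)} = -151 + 2 j$ ($X{\left(j \right)} = \left(-157 + \left(6 + j\right)\right) + j = \left(-151 + j\right) + j = -151 + 2 j$)
$- 5 X{\left(Y \right)} + k = - 5 \left(-151 + 2 \left(-193\right)\right) + \frac{2486911}{2} = - 5 \left(-151 - 386\right) + \frac{2486911}{2} = \left(-5\right) \left(-537\right) + \frac{2486911}{2} = 2685 + \frac{2486911}{2} = \frac{2492281}{2}$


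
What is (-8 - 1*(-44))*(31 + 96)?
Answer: 4572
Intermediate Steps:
(-8 - 1*(-44))*(31 + 96) = (-8 + 44)*127 = 36*127 = 4572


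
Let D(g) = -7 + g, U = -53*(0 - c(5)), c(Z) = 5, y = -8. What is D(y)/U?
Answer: -3/53 ≈ -0.056604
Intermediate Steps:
U = 265 (U = -53*(0 - 1*5) = -53*(0 - 5) = -53*(-5) = 265)
D(y)/U = (-7 - 8)/265 = -15*1/265 = -3/53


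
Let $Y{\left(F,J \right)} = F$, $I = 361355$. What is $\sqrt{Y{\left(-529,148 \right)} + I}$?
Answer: $\sqrt{360826} \approx 600.69$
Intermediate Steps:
$\sqrt{Y{\left(-529,148 \right)} + I} = \sqrt{-529 + 361355} = \sqrt{360826}$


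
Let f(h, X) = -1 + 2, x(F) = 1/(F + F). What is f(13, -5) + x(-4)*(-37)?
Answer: 45/8 ≈ 5.6250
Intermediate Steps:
x(F) = 1/(2*F)
f(h, X) = 1
f(13, -5) + x(-4)*(-37) = 1 + ((½)/(-4))*(-37) = 1 + ((½)*(-¼))*(-37) = 1 - ⅛*(-37) = 1 + 37/8 = 45/8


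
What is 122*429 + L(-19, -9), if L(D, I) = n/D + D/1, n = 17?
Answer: 994044/19 ≈ 52318.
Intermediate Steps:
L(D, I) = D + 17/D (L(D, I) = 17/D + D/1 = 17/D + D*1 = 17/D + D = D + 17/D)
122*429 + L(-19, -9) = 122*429 + (-19 + 17/(-19)) = 52338 + (-19 + 17*(-1/19)) = 52338 + (-19 - 17/19) = 52338 - 378/19 = 994044/19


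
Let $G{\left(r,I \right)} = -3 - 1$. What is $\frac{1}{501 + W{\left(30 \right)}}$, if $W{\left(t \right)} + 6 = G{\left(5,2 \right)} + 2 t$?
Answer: $\frac{1}{551} \approx 0.0018149$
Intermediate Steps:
$G{\left(r,I \right)} = -4$ ($G{\left(r,I \right)} = -3 - 1 = -4$)
$W{\left(t \right)} = -10 + 2 t$ ($W{\left(t \right)} = -6 + \left(-4 + 2 t\right) = -10 + 2 t$)
$\frac{1}{501 + W{\left(30 \right)}} = \frac{1}{501 + \left(-10 + 2 \cdot 30\right)} = \frac{1}{501 + \left(-10 + 60\right)} = \frac{1}{501 + 50} = \frac{1}{551}$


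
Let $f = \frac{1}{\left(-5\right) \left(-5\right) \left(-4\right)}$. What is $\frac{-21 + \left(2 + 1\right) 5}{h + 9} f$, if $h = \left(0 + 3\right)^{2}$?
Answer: $\frac{1}{300} \approx 0.0033333$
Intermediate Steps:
$h = 9$ ($h = 3^{2} = 9$)
$f = - \frac{1}{100}$ ($f = \frac{1}{25 \left(-4\right)} = \frac{1}{-100} = - \frac{1}{100} \approx -0.01$)
$\frac{-21 + \left(2 + 1\right) 5}{h + 9} f = \frac{-21 + \left(2 + 1\right) 5}{9 + 9} \left(- \frac{1}{100}\right) = \frac{-21 + 3 \cdot 5}{18} \left(- \frac{1}{100}\right) = \left(-21 + 15\right) \frac{1}{18} \left(- \frac{1}{100}\right) = \left(-6\right) \frac{1}{18} \left(- \frac{1}{100}\right) = \left(- \frac{1}{3}\right) \left(- \frac{1}{100}\right) = \frac{1}{300}$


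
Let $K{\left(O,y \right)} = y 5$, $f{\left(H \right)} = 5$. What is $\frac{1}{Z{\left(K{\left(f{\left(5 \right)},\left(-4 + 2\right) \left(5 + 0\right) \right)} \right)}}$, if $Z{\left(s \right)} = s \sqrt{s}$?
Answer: $\frac{i \sqrt{2}}{500} \approx 0.0028284 i$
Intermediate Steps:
$K{\left(O,y \right)} = 5 y$
$Z{\left(s \right)} = s^{\frac{3}{2}}$
$\frac{1}{Z{\left(K{\left(f{\left(5 \right)},\left(-4 + 2\right) \left(5 + 0\right) \right)} \right)}} = \frac{1}{\left(5 \left(-4 + 2\right) \left(5 + 0\right)\right)^{\frac{3}{2}}} = \frac{1}{\left(5 \left(\left(-2\right) 5\right)\right)^{\frac{3}{2}}} = \frac{1}{\left(5 \left(-10\right)\right)^{\frac{3}{2}}} = \frac{1}{\left(-50\right)^{\frac{3}{2}}} = \frac{1}{\left(-250\right) i \sqrt{2}} = \frac{i \sqrt{2}}{500}$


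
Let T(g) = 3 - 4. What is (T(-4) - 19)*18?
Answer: -360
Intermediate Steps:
T(g) = -1
(T(-4) - 19)*18 = (-1 - 19)*18 = -20*18 = -360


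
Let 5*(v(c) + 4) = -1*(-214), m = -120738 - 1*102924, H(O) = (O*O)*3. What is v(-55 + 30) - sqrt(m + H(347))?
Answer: 194/5 - 3*sqrt(15285) ≈ -332.10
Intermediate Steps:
H(O) = 3*O**2 (H(O) = O**2*3 = 3*O**2)
m = -223662 (m = -120738 - 102924 = -223662)
v(c) = 194/5 (v(c) = -4 + (-1*(-214))/5 = -4 + (1/5)*214 = -4 + 214/5 = 194/5)
v(-55 + 30) - sqrt(m + H(347)) = 194/5 - sqrt(-223662 + 3*347**2) = 194/5 - sqrt(-223662 + 3*120409) = 194/5 - sqrt(-223662 + 361227) = 194/5 - sqrt(137565) = 194/5 - 3*sqrt(15285)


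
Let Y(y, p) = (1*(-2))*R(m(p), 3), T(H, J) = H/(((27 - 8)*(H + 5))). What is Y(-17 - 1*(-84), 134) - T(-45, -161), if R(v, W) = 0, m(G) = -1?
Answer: -9/152 ≈ -0.059211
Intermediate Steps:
T(H, J) = H/(95 + 19*H) (T(H, J) = H/((19*(5 + H))) = H/(95 + 19*H))
Y(y, p) = 0 (Y(y, p) = (1*(-2))*0 = -2*0 = 0)
Y(-17 - 1*(-84), 134) - T(-45, -161) = 0 - (-45)/(19*(5 - 45)) = 0 - (-45)/(19*(-40)) = 0 - (-45)*(-1)/(19*40) = 0 - 1*9/152 = 0 - 9/152 = -9/152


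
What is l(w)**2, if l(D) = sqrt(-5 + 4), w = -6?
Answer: -1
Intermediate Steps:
l(D) = I (l(D) = sqrt(-1) = I)
l(w)**2 = I**2 = -1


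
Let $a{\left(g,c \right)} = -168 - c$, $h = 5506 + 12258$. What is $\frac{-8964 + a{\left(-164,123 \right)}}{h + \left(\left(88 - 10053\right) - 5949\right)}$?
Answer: $- \frac{1851}{370} \approx -5.0027$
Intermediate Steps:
$h = 17764$
$\frac{-8964 + a{\left(-164,123 \right)}}{h + \left(\left(88 - 10053\right) - 5949\right)} = \frac{-8964 - 291}{17764 + \left(\left(88 - 10053\right) - 5949\right)} = \frac{-8964 - 291}{17764 - 15914} = - \frac{9255}{1850} = \left(-9255\right) \frac{1}{1850} = - \frac{1851}{370}$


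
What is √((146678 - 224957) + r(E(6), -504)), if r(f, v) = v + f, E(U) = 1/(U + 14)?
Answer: I*√7878295/10 ≈ 280.68*I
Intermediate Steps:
E(U) = 1/(14 + U)
r(f, v) = f + v
√((146678 - 224957) + r(E(6), -504)) = √((146678 - 224957) + (1/(14 + 6) - 504)) = √(-78279 + (1/20 - 504)) = √(-78279 - 10079/20) = √(-1575659/20) = I*√7878295/10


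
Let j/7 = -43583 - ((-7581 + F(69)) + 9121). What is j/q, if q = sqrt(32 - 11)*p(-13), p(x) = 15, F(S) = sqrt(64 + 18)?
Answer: sqrt(21)*(-45123 - sqrt(82))/45 ≈ -4596.0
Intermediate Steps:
F(S) = sqrt(82)
q = 15*sqrt(21) (q = sqrt(32 - 11)*15 = sqrt(21)*15 = 15*sqrt(21) ≈ 68.739)
j = -315861 - 7*sqrt(82) (j = 7*(-43583 - ((-7581 + sqrt(82)) + 9121)) = 7*(-43583 - (1540 + sqrt(82))) = 7*(-43583 + (-1540 - sqrt(82))) = 7*(-45123 - sqrt(82)) = -315861 - 7*sqrt(82) ≈ -3.1592e+5)
j/q = (-315861 - 7*sqrt(82))/((15*sqrt(21))) = (-315861 - 7*sqrt(82))*(sqrt(21)/315) = sqrt(21)*(-315861 - 7*sqrt(82))/315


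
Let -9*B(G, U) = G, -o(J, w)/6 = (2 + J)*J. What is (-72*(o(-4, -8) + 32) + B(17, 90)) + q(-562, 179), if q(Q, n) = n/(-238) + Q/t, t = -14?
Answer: 2547913/2142 ≈ 1189.5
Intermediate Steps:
o(J, w) = -6*J*(2 + J) (o(J, w) = -6*(2 + J)*J = -6*J*(2 + J))
B(G, U) = -G/9
q(Q, n) = -Q/14 - n/238 (q(Q, n) = n/(-238) + Q/(-14) = n*(-1/238) + Q*(-1/14) = -n/238 - Q/14 = -Q/14 - n/238)
(-72*(o(-4, -8) + 32) + B(17, 90)) + q(-562, 179) = (-72*(-6*(-4)*(2 - 4) + 32) - ⅑*17) + (-1/14*(-562) - 1/238*179) = (-72*(-6*(-4)*(-2) + 32) - 17/9) + (281/7 - 179/238) = (-72*(-48 + 32) - 17/9) + 9375/238 = (-72*(-16) - 17/9) + 9375/238 = (1152 - 17/9) + 9375/238 = 10351/9 + 9375/238 = 2547913/2142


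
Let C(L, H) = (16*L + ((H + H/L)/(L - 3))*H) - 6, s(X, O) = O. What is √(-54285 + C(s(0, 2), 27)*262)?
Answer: I*√333970 ≈ 577.9*I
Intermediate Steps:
C(L, H) = -6 + 16*L + H*(H + H/L)/(-3 + L) (C(L, H) = (16*L + ((H + H/L)/(-3 + L))*H) - 6 = (16*L + H*(H + H/L)/(-3 + L)) - 6 = -6 + 16*L + H*(H + H/L)/(-3 + L))
√(-54285 + C(s(0, 2), 27)*262) = √(-54285 + ((27² - 54*2² + 16*2³ + 18*2 + 2*27²)/(2*(-3 + 2)))*262) = √(-54285 + ((½)*(729 - 54*4 + 16*8 + 36 + 2*729)/(-1))*262) = √(-54285 + ((½)*(-1)*(729 - 216 + 128 + 36 + 1458))*262) = √(-54285 + ((½)*(-1)*2135)*262) = √(-54285 - 2135/2*262) = √(-54285 - 279685) = √(-333970) = I*√333970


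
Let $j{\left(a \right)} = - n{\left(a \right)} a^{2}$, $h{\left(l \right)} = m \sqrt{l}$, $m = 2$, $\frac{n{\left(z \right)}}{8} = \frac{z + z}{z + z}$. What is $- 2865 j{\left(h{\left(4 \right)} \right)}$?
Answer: $366720$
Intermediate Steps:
$n{\left(z \right)} = 8$ ($n{\left(z \right)} = 8 \frac{z + z}{z + z} = 8 \frac{2 z}{2 z} = 8 \cdot 2 z \frac{1}{2 z} = 8 \cdot 1 = 8$)
$h{\left(l \right)} = 2 \sqrt{l}$
$j{\left(a \right)} = - 8 a^{2}$ ($j{\left(a \right)} = \left(-1\right) 8 a^{2} = - 8 a^{2}$)
$- 2865 j{\left(h{\left(4 \right)} \right)} = - 2865 \left(- 8 \left(2 \sqrt{4}\right)^{2}\right) = - 2865 \left(- 8 \left(2 \cdot 2\right)^{2}\right) = - 2865 \left(- 8 \cdot 4^{2}\right) = - 2865 \left(\left(-8\right) 16\right) = \left(-2865\right) \left(-128\right) = 366720$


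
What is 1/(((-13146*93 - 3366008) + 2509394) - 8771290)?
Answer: -1/10850482 ≈ -9.2162e-8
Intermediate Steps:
1/(((-13146*93 - 3366008) + 2509394) - 8771290) = 1/(((-1222578 - 3366008) + 2509394) - 8771290) = 1/((-4588586 + 2509394) - 8771290) = 1/(-2079192 - 8771290) = 1/(-10850482) = -1/10850482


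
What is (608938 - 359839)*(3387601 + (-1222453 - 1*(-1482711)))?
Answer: 908678029041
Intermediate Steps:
(608938 - 359839)*(3387601 + (-1222453 - 1*(-1482711))) = 249099*(3387601 + (-1222453 + 1482711)) = 249099*(3387601 + 260258) = 249099*3647859 = 908678029041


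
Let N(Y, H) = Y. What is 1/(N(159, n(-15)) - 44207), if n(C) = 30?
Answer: -1/44048 ≈ -2.2703e-5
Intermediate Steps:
1/(N(159, n(-15)) - 44207) = 1/(159 - 44207) = 1/(-44048) = -1/44048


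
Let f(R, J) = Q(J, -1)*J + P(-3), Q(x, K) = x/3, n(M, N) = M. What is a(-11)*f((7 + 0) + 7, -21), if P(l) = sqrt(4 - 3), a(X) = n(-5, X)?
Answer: -740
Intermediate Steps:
a(X) = -5
Q(x, K) = x/3 (Q(x, K) = x*(1/3) = x/3)
P(l) = 1 (P(l) = sqrt(1) = 1)
f(R, J) = 1 + J**2/3 (f(R, J) = (J/3)*J + 1 = J**2/3 + 1 = 1 + J**2/3)
a(-11)*f((7 + 0) + 7, -21) = -5*(1 + (1/3)*(-21)**2) = -5*(1 + (1/3)*441) = -5*(1 + 147) = -5*148 = -740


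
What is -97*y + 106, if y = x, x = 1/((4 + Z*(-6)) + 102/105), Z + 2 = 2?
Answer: 15049/174 ≈ 86.489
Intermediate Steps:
Z = 0 (Z = -2 + 2 = 0)
x = 35/174 (x = 1/((4 + 0*(-6)) + 102/105) = 1/((4 + 0) + 102*(1/105)) = 1/(4 + 34/35) = 1/(174/35) = 35/174 ≈ 0.20115)
y = 35/174 ≈ 0.20115
-97*y + 106 = -97*35/174 + 106 = -3395/174 + 106 = 15049/174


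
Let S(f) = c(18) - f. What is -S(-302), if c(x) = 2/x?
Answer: -2719/9 ≈ -302.11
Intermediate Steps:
S(f) = ⅑ - f (S(f) = 2/18 - f = 2*(1/18) - f = ⅑ - f)
-S(-302) = -(⅑ - 1*(-302)) = -(⅑ + 302) = -1*2719/9 = -2719/9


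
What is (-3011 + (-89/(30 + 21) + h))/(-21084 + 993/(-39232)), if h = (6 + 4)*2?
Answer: 5987980160/42185592531 ≈ 0.14194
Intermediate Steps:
h = 20 (h = 10*2 = 20)
(-3011 + (-89/(30 + 21) + h))/(-21084 + 993/(-39232)) = (-3011 + (-89/(30 + 21) + 20))/(-21084 + 993/(-39232)) = (-3011 + (-89/51 + 20))/(-21084 + 993*(-1/39232)) = (-3011 + ((1/51)*(-89) + 20))/(-21084 - 993/39232) = (-3011 + (-89/51 + 20))/(-827168481/39232) = (-3011 + 931/51)*(-39232/827168481) = -152630/51*(-39232/827168481) = 5987980160/42185592531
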